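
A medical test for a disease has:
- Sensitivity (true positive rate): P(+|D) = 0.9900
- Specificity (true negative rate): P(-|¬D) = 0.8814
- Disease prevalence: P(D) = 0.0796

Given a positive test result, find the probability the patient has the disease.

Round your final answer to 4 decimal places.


Let D = has disease, + = positive test

Given:
- P(D) = 0.0796 (prevalence)
- P(+|D) = 0.9900 (sensitivity)
- P(-|¬D) = 0.8814 (specificity)
- P(+|¬D) = 0.1186 (false positive rate = 1 - specificity)

Step 1: Find P(+)
P(+) = P(+|D)P(D) + P(+|¬D)P(¬D)
     = 0.9900 × 0.0796 + 0.1186 × 0.9204
     = 0.07880400 + 0.10915944
     = 0.18796344

Step 2: Apply Bayes' theorem for P(D|+)
P(D|+) = P(+|D)P(D) / P(+)
       = 0.07880400 / 0.18796344
       = 0.4193


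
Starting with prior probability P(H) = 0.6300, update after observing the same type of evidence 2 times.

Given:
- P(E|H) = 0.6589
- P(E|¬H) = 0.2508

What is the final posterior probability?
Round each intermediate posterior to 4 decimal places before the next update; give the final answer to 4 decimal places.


Sequential Bayesian updating:

Initial prior: P(H) = 0.6300

Update 1:
  P(E) = 0.6589 × 0.6300 + 0.2508 × 0.3700 = 0.41510700 + 0.09279600 = 0.50790300
  P(H|E) = 0.41510700 / 0.50790300 = 0.8173

Update 2:
  P(E) = 0.6589 × 0.8173 + 0.2508 × 0.1827 = 0.53851897 + 0.04582116 = 0.58434013
  P(H|E) = 0.53851897 / 0.58434013 = 0.9216

Final posterior: 0.9216


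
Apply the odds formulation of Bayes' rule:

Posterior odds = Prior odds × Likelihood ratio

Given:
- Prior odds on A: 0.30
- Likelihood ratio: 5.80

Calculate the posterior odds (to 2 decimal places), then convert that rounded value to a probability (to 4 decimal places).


Step 1: Calculate posterior odds
Posterior odds = Prior odds × LR
               = 0.30 × 5.80
               = 1.74

Step 2: Convert to probability
P(A|E) = Posterior odds / (1 + Posterior odds)
       = 1.74 / (1 + 1.74)
       = 1.74 / 2.74
       = 0.6350

The evidence increased P(A) from 0.2308 to 0.6350.


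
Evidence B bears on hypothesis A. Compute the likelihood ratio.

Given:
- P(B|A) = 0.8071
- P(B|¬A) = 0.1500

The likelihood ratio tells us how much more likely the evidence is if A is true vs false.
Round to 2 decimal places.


Likelihood Ratio (LR) = P(B|A) / P(B|¬A)

LR = 0.8071 / 0.1500
   = 5.38

The evidence is 5.38 times more likely if A is true than if A is false.
Since LR > 1, the evidence supports A over ¬A.


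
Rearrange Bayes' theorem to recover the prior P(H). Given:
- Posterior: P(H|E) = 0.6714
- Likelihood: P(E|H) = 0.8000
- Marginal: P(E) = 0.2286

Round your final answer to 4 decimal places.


From Bayes' theorem: P(H|E) = P(E|H) × P(H) / P(E)

Rearranging for P(H):
P(H) = P(H|E) × P(E) / P(E|H)
     = 0.6714 × 0.2286 / 0.8000
     = 0.15348204 / 0.8000
     = 0.1919


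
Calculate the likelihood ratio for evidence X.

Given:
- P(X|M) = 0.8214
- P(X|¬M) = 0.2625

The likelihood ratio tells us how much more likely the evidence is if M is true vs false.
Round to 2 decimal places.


Likelihood Ratio (LR) = P(X|M) / P(X|¬M)

LR = 0.8214 / 0.2625
   = 3.13

The evidence is 3.13 times more likely if M is true than if M is false.
LR > 1, so observing X raises the odds in favor of M.


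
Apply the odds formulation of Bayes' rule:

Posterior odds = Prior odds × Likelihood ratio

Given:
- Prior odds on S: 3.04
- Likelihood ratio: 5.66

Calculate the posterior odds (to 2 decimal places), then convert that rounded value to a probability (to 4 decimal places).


Step 1: Calculate posterior odds
Posterior odds = Prior odds × LR
               = 3.04 × 5.66
               = 17.21

Step 2: Convert to probability
P(S|E) = Posterior odds / (1 + Posterior odds)
       = 17.21 / (1 + 17.21)
       = 17.21 / 18.21
       = 0.9451

The evidence increased P(S) from 0.7525 to 0.9451.


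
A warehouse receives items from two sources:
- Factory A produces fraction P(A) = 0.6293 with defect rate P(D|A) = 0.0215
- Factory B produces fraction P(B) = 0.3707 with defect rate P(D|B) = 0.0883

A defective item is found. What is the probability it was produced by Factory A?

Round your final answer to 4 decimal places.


Let A = from Factory A, D = defective

Given:
- P(A) = 0.6293, P(B) = 0.3707
- P(D|A) = 0.0215, P(D|B) = 0.0883

Step 1: Find P(D)
P(D) = P(D|A)P(A) + P(D|B)P(B)
     = 0.0215 × 0.6293 + 0.0883 × 0.3707
     = 0.01352995 + 0.03273281
     = 0.04626276

Step 2: Apply Bayes' theorem
P(A|D) = P(D|A)P(A) / P(D)
       = 0.01352995 / 0.04626276
       = 0.2925


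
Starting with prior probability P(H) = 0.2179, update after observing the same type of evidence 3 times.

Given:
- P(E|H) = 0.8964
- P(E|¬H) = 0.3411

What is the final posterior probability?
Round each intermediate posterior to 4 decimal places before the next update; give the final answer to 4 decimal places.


Sequential Bayesian updating:

Initial prior: P(H) = 0.2179

Update 1:
  P(E) = 0.8964 × 0.2179 + 0.3411 × 0.7821 = 0.19532556 + 0.26677431 = 0.46209987
  P(H|E) = 0.19532556 / 0.46209987 = 0.4227

Update 2:
  P(E) = 0.8964 × 0.4227 + 0.3411 × 0.5773 = 0.37890828 + 0.19691703 = 0.57582531
  P(H|E) = 0.37890828 / 0.57582531 = 0.6580

Update 3:
  P(E) = 0.8964 × 0.6580 + 0.3411 × 0.3420 = 0.58983120 + 0.11665620 = 0.70648740
  P(H|E) = 0.58983120 / 0.70648740 = 0.8349

Final posterior: 0.8349


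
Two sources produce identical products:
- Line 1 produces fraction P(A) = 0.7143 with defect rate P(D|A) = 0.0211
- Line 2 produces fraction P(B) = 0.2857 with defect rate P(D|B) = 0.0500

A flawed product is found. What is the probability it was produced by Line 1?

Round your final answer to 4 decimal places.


Let A = from Line 1, D = flawed

Given:
- P(A) = 0.7143, P(B) = 0.2857
- P(D|A) = 0.0211, P(D|B) = 0.0500

Step 1: Find P(D)
P(D) = P(D|A)P(A) + P(D|B)P(B)
     = 0.0211 × 0.7143 + 0.0500 × 0.2857
     = 0.01507173 + 0.01428500
     = 0.02935673

Step 2: Apply Bayes' theorem
P(A|D) = P(D|A)P(A) / P(D)
       = 0.01507173 / 0.02935673
       = 0.5134


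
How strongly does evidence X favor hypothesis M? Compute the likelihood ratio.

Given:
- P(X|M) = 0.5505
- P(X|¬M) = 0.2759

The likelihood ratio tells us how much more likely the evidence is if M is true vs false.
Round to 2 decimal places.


Likelihood Ratio (LR) = P(X|M) / P(X|¬M)

LR = 0.5505 / 0.2759
   = 2.00

The evidence is 2.00 times more likely if M is true than if M is false.
Since LR > 1, the evidence supports M over ¬M.


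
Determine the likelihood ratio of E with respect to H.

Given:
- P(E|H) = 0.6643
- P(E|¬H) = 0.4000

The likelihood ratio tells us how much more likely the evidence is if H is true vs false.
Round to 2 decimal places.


Likelihood Ratio (LR) = P(E|H) / P(E|¬H)

LR = 0.6643 / 0.4000
   = 1.66

The evidence is 1.66 times more likely if H is true than if H is false.
Since LR > 1, the evidence supports H over ¬H.


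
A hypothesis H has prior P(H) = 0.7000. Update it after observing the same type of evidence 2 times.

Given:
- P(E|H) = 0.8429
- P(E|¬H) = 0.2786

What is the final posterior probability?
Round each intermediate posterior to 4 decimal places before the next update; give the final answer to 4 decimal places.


Sequential Bayesian updating:

Initial prior: P(H) = 0.7000

Update 1:
  P(E) = 0.8429 × 0.7000 + 0.2786 × 0.3000 = 0.59003000 + 0.08358000 = 0.67361000
  P(H|E) = 0.59003000 / 0.67361000 = 0.8759

Update 2:
  P(E) = 0.8429 × 0.8759 + 0.2786 × 0.1241 = 0.73829611 + 0.03457426 = 0.77287037
  P(H|E) = 0.73829611 / 0.77287037 = 0.9553

Final posterior: 0.9553


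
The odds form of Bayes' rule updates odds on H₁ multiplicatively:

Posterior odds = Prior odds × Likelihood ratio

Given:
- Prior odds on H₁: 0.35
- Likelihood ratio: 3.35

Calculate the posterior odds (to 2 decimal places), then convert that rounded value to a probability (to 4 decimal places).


Step 1: Calculate posterior odds
Posterior odds = Prior odds × LR
               = 0.35 × 3.35
               = 1.17

Step 2: Convert to probability
P(H₁|E) = Posterior odds / (1 + Posterior odds)
       = 1.17 / (1 + 1.17)
       = 1.17 / 2.17
       = 0.5392

The evidence increased P(H₁) from 0.2593 to 0.5392.


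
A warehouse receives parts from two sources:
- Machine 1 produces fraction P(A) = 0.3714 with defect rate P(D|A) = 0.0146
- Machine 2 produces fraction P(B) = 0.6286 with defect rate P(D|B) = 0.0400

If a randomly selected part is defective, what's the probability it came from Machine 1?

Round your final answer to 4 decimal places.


Let A = from Machine 1, D = defective

Given:
- P(A) = 0.3714, P(B) = 0.6286
- P(D|A) = 0.0146, P(D|B) = 0.0400

Step 1: Find P(D)
P(D) = P(D|A)P(A) + P(D|B)P(B)
     = 0.0146 × 0.3714 + 0.0400 × 0.6286
     = 0.00542244 + 0.02514400
     = 0.03056644

Step 2: Apply Bayes' theorem
P(A|D) = P(D|A)P(A) / P(D)
       = 0.00542244 / 0.03056644
       = 0.1774


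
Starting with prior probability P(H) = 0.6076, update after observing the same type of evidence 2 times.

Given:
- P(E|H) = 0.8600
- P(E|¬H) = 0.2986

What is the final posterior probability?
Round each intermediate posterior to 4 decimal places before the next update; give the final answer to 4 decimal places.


Sequential Bayesian updating:

Initial prior: P(H) = 0.6076

Update 1:
  P(E) = 0.8600 × 0.6076 + 0.2986 × 0.3924 = 0.52253600 + 0.11717064 = 0.63970664
  P(H|E) = 0.52253600 / 0.63970664 = 0.8168

Update 2:
  P(E) = 0.8600 × 0.8168 + 0.2986 × 0.1832 = 0.70244800 + 0.05470352 = 0.75715152
  P(H|E) = 0.70244800 / 0.75715152 = 0.9278

Final posterior: 0.9278


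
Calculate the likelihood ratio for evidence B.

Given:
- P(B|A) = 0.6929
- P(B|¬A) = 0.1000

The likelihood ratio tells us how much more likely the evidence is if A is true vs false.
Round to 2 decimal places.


Likelihood Ratio (LR) = P(B|A) / P(B|¬A)

LR = 0.6929 / 0.1000
   = 6.93

The evidence is 6.93 times more likely if A is true than if A is false.
Because LR exceeds 1, B is evidence for A.


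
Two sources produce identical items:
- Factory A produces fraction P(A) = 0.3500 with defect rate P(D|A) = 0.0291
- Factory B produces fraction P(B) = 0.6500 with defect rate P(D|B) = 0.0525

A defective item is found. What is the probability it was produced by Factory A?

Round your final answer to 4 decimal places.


Let A = from Factory A, D = defective

Given:
- P(A) = 0.3500, P(B) = 0.6500
- P(D|A) = 0.0291, P(D|B) = 0.0525

Step 1: Find P(D)
P(D) = P(D|A)P(A) + P(D|B)P(B)
     = 0.0291 × 0.3500 + 0.0525 × 0.6500
     = 0.01018500 + 0.03412500
     = 0.04431000

Step 2: Apply Bayes' theorem
P(A|D) = P(D|A)P(A) / P(D)
       = 0.01018500 / 0.04431000
       = 0.2299


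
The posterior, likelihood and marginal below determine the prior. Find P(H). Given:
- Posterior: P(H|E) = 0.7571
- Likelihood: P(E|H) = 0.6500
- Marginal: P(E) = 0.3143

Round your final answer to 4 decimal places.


From Bayes' theorem: P(H|E) = P(E|H) × P(H) / P(E)

Rearranging for P(H):
P(H) = P(H|E) × P(E) / P(E|H)
     = 0.7571 × 0.3143 / 0.6500
     = 0.23795653 / 0.6500
     = 0.3661


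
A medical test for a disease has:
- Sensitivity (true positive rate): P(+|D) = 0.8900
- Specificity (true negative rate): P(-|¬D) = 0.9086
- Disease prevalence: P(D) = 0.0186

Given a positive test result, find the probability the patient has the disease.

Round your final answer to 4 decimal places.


Let D = has disease, + = positive test

Given:
- P(D) = 0.0186 (prevalence)
- P(+|D) = 0.8900 (sensitivity)
- P(-|¬D) = 0.9086 (specificity)
- P(+|¬D) = 0.0914 (false positive rate = 1 - specificity)

Step 1: Find P(+)
P(+) = P(+|D)P(D) + P(+|¬D)P(¬D)
     = 0.8900 × 0.0186 + 0.0914 × 0.9814
     = 0.01655400 + 0.08969996
     = 0.10625396

Step 2: Apply Bayes' theorem for P(D|+)
P(D|+) = P(+|D)P(D) / P(+)
       = 0.01655400 / 0.10625396
       = 0.1558


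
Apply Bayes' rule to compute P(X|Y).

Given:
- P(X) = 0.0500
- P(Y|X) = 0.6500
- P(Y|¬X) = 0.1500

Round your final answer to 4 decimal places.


Bayes' theorem: P(X|Y) = P(Y|X) × P(X) / P(Y)

Step 1: Calculate P(Y) using law of total probability
P(Y) = P(Y|X)P(X) + P(Y|¬X)P(¬X)
     = 0.6500 × 0.0500 + 0.1500 × 0.9500
     = 0.03250000 + 0.14250000
     = 0.17500000

Step 2: Apply Bayes' theorem
P(X|Y) = P(Y|X) × P(X) / P(Y)
       = 0.03250000 / 0.17500000
       = 0.1857


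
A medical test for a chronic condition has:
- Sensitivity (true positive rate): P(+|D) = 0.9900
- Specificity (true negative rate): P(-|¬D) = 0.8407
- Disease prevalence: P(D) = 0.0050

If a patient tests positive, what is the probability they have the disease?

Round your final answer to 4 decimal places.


Let D = has disease, + = positive test

Given:
- P(D) = 0.0050 (prevalence)
- P(+|D) = 0.9900 (sensitivity)
- P(-|¬D) = 0.8407 (specificity)
- P(+|¬D) = 0.1593 (false positive rate = 1 - specificity)

Step 1: Find P(+)
P(+) = P(+|D)P(D) + P(+|¬D)P(¬D)
     = 0.9900 × 0.0050 + 0.1593 × 0.9950
     = 0.00495000 + 0.15850350
     = 0.16345350

Step 2: Apply Bayes' theorem for P(D|+)
P(D|+) = P(+|D)P(D) / P(+)
       = 0.00495000 / 0.16345350
       = 0.0303


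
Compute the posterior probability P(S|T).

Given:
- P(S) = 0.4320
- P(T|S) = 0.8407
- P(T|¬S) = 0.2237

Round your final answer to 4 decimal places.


Bayes' theorem: P(S|T) = P(T|S) × P(S) / P(T)

Step 1: Calculate P(T) using law of total probability
P(T) = P(T|S)P(S) + P(T|¬S)P(¬S)
     = 0.8407 × 0.4320 + 0.2237 × 0.5680
     = 0.36318240 + 0.12706160
     = 0.49024400

Step 2: Apply Bayes' theorem
P(S|T) = P(T|S) × P(S) / P(T)
       = 0.36318240 / 0.49024400
       = 0.7408


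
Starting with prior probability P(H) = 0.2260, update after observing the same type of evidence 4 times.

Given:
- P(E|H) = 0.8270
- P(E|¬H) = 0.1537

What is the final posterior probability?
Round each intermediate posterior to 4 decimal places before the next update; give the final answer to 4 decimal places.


Sequential Bayesian updating:

Initial prior: P(H) = 0.2260

Update 1:
  P(E) = 0.8270 × 0.2260 + 0.1537 × 0.7740 = 0.18690200 + 0.11896380 = 0.30586580
  P(H|E) = 0.18690200 / 0.30586580 = 0.6111

Update 2:
  P(E) = 0.8270 × 0.6111 + 0.1537 × 0.3889 = 0.50537970 + 0.05977393 = 0.56515363
  P(H|E) = 0.50537970 / 0.56515363 = 0.8942

Update 3:
  P(E) = 0.8270 × 0.8942 + 0.1537 × 0.1058 = 0.73950340 + 0.01626146 = 0.75576486
  P(H|E) = 0.73950340 / 0.75576486 = 0.9785

Update 4:
  P(E) = 0.8270 × 0.9785 + 0.1537 × 0.0215 = 0.80921950 + 0.00330455 = 0.81252405
  P(H|E) = 0.80921950 / 0.81252405 = 0.9959

Final posterior: 0.9959


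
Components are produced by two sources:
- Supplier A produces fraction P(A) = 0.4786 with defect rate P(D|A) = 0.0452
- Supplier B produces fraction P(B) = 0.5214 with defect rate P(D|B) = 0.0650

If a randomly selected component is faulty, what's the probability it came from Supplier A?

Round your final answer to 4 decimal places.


Let A = from Supplier A, D = faulty

Given:
- P(A) = 0.4786, P(B) = 0.5214
- P(D|A) = 0.0452, P(D|B) = 0.0650

Step 1: Find P(D)
P(D) = P(D|A)P(A) + P(D|B)P(B)
     = 0.0452 × 0.4786 + 0.0650 × 0.5214
     = 0.02163272 + 0.03389100
     = 0.05552372

Step 2: Apply Bayes' theorem
P(A|D) = P(D|A)P(A) / P(D)
       = 0.02163272 / 0.05552372
       = 0.3896


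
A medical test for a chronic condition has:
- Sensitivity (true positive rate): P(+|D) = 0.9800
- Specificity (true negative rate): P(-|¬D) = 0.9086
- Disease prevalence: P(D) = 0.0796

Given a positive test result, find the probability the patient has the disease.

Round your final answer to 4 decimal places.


Let D = has disease, + = positive test

Given:
- P(D) = 0.0796 (prevalence)
- P(+|D) = 0.9800 (sensitivity)
- P(-|¬D) = 0.9086 (specificity)
- P(+|¬D) = 0.0914 (false positive rate = 1 - specificity)

Step 1: Find P(+)
P(+) = P(+|D)P(D) + P(+|¬D)P(¬D)
     = 0.9800 × 0.0796 + 0.0914 × 0.9204
     = 0.07800800 + 0.08412456
     = 0.16213256

Step 2: Apply Bayes' theorem for P(D|+)
P(D|+) = P(+|D)P(D) / P(+)
       = 0.07800800 / 0.16213256
       = 0.4811


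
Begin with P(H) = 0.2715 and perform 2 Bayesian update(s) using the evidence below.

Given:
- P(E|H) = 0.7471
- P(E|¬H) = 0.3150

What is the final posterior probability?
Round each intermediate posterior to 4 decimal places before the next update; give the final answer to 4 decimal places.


Sequential Bayesian updating:

Initial prior: P(H) = 0.2715

Update 1:
  P(E) = 0.7471 × 0.2715 + 0.3150 × 0.7285 = 0.20283765 + 0.22947750 = 0.43231515
  P(H|E) = 0.20283765 / 0.43231515 = 0.4692

Update 2:
  P(E) = 0.7471 × 0.4692 + 0.3150 × 0.5308 = 0.35053932 + 0.16720200 = 0.51774132
  P(H|E) = 0.35053932 / 0.51774132 = 0.6771

Final posterior: 0.6771


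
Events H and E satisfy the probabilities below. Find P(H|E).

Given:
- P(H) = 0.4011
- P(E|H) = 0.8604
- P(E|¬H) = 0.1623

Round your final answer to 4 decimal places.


Bayes' theorem: P(H|E) = P(E|H) × P(H) / P(E)

Step 1: Calculate P(E) using law of total probability
P(E) = P(E|H)P(H) + P(E|¬H)P(¬H)
     = 0.8604 × 0.4011 + 0.1623 × 0.5989
     = 0.34510644 + 0.09720147
     = 0.44230791

Step 2: Apply Bayes' theorem
P(H|E) = P(E|H) × P(H) / P(E)
       = 0.34510644 / 0.44230791
       = 0.7802


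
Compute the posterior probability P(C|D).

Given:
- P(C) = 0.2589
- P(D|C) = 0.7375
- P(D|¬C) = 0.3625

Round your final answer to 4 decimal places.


Bayes' theorem: P(C|D) = P(D|C) × P(C) / P(D)

Step 1: Calculate P(D) using law of total probability
P(D) = P(D|C)P(C) + P(D|¬C)P(¬C)
     = 0.7375 × 0.2589 + 0.3625 × 0.7411
     = 0.19093875 + 0.26864875
     = 0.45958750

Step 2: Apply Bayes' theorem
P(C|D) = P(D|C) × P(C) / P(D)
       = 0.19093875 / 0.45958750
       = 0.4155


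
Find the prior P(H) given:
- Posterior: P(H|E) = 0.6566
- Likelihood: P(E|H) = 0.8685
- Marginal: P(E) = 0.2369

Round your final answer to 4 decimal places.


From Bayes' theorem: P(H|E) = P(E|H) × P(H) / P(E)

Rearranging for P(H):
P(H) = P(H|E) × P(E) / P(E|H)
     = 0.6566 × 0.2369 / 0.8685
     = 0.15554854 / 0.8685
     = 0.1791


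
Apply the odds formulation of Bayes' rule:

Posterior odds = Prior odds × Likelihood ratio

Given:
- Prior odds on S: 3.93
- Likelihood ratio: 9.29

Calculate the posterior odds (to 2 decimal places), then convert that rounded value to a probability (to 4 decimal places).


Step 1: Calculate posterior odds
Posterior odds = Prior odds × LR
               = 3.93 × 9.29
               = 36.51

Step 2: Convert to probability
P(S|E) = Posterior odds / (1 + Posterior odds)
       = 36.51 / (1 + 36.51)
       = 36.51 / 37.51
       = 0.9733

The evidence increased P(S) from 0.7972 to 0.9733.


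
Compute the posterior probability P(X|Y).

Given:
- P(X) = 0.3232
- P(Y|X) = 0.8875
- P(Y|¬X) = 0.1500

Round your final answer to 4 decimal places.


Bayes' theorem: P(X|Y) = P(Y|X) × P(X) / P(Y)

Step 1: Calculate P(Y) using law of total probability
P(Y) = P(Y|X)P(X) + P(Y|¬X)P(¬X)
     = 0.8875 × 0.3232 + 0.1500 × 0.6768
     = 0.28684000 + 0.10152000
     = 0.38836000

Step 2: Apply Bayes' theorem
P(X|Y) = P(Y|X) × P(X) / P(Y)
       = 0.28684000 / 0.38836000
       = 0.7386


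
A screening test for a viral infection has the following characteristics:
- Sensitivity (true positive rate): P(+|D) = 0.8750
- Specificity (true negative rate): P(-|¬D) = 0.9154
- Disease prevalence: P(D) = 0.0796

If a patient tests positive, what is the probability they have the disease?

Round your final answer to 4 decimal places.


Let D = has disease, + = positive test

Given:
- P(D) = 0.0796 (prevalence)
- P(+|D) = 0.8750 (sensitivity)
- P(-|¬D) = 0.9154 (specificity)
- P(+|¬D) = 0.0846 (false positive rate = 1 - specificity)

Step 1: Find P(+)
P(+) = P(+|D)P(D) + P(+|¬D)P(¬D)
     = 0.8750 × 0.0796 + 0.0846 × 0.9204
     = 0.06965000 + 0.07786584
     = 0.14751584

Step 2: Apply Bayes' theorem for P(D|+)
P(D|+) = P(+|D)P(D) / P(+)
       = 0.06965000 / 0.14751584
       = 0.4722


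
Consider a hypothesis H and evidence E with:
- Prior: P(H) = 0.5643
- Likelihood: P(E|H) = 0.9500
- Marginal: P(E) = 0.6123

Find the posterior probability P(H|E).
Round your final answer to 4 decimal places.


Using Bayes' theorem:

P(H|E) = P(E|H) × P(H) / P(E)
       = 0.9500 × 0.5643 / 0.6123
       = 0.53608500 / 0.6123
       = 0.8755

The evidence strengthens our belief in H.
Prior: 0.5643 → Posterior: 0.8755


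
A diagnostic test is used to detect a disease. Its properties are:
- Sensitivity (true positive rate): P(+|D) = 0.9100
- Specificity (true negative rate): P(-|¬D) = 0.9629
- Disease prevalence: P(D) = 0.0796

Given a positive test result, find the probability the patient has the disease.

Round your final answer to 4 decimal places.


Let D = has disease, + = positive test

Given:
- P(D) = 0.0796 (prevalence)
- P(+|D) = 0.9100 (sensitivity)
- P(-|¬D) = 0.9629 (specificity)
- P(+|¬D) = 0.0371 (false positive rate = 1 - specificity)

Step 1: Find P(+)
P(+) = P(+|D)P(D) + P(+|¬D)P(¬D)
     = 0.9100 × 0.0796 + 0.0371 × 0.9204
     = 0.07243600 + 0.03414684
     = 0.10658284

Step 2: Apply Bayes' theorem for P(D|+)
P(D|+) = P(+|D)P(D) / P(+)
       = 0.07243600 / 0.10658284
       = 0.6796


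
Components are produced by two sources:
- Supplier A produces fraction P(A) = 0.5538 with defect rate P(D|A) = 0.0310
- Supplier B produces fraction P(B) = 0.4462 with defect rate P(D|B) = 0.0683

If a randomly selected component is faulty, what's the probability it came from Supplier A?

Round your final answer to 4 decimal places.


Let A = from Supplier A, D = faulty

Given:
- P(A) = 0.5538, P(B) = 0.4462
- P(D|A) = 0.0310, P(D|B) = 0.0683

Step 1: Find P(D)
P(D) = P(D|A)P(A) + P(D|B)P(B)
     = 0.0310 × 0.5538 + 0.0683 × 0.4462
     = 0.01716780 + 0.03047546
     = 0.04764326

Step 2: Apply Bayes' theorem
P(A|D) = P(D|A)P(A) / P(D)
       = 0.01716780 / 0.04764326
       = 0.3603


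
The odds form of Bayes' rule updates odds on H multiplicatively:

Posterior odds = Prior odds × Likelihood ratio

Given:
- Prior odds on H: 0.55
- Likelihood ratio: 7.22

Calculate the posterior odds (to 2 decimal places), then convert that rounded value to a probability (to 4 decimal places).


Step 1: Calculate posterior odds
Posterior odds = Prior odds × LR
               = 0.55 × 7.22
               = 3.97

Step 2: Convert to probability
P(H|E) = Posterior odds / (1 + Posterior odds)
       = 3.97 / (1 + 3.97)
       = 3.97 / 4.97
       = 0.7988

The evidence increased P(H) from 0.3548 to 0.7988.


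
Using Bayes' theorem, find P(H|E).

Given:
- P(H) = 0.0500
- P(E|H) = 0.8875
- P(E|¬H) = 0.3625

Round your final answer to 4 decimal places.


Bayes' theorem: P(H|E) = P(E|H) × P(H) / P(E)

Step 1: Calculate P(E) using law of total probability
P(E) = P(E|H)P(H) + P(E|¬H)P(¬H)
     = 0.8875 × 0.0500 + 0.3625 × 0.9500
     = 0.04437500 + 0.34437500
     = 0.38875000

Step 2: Apply Bayes' theorem
P(H|E) = P(E|H) × P(H) / P(E)
       = 0.04437500 / 0.38875000
       = 0.1141


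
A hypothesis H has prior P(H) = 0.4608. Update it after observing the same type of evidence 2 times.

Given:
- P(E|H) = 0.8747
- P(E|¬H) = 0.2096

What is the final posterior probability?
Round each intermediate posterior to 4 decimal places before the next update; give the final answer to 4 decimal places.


Sequential Bayesian updating:

Initial prior: P(H) = 0.4608

Update 1:
  P(E) = 0.8747 × 0.4608 + 0.2096 × 0.5392 = 0.40306176 + 0.11301632 = 0.51607808
  P(H|E) = 0.40306176 / 0.51607808 = 0.7810

Update 2:
  P(E) = 0.8747 × 0.7810 + 0.2096 × 0.2190 = 0.68314070 + 0.04590240 = 0.72904310
  P(H|E) = 0.68314070 / 0.72904310 = 0.9370

Final posterior: 0.9370


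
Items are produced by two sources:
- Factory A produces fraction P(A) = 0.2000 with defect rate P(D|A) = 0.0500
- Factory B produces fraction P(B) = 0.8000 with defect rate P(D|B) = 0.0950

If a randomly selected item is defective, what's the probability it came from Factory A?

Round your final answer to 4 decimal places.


Let A = from Factory A, D = defective

Given:
- P(A) = 0.2000, P(B) = 0.8000
- P(D|A) = 0.0500, P(D|B) = 0.0950

Step 1: Find P(D)
P(D) = P(D|A)P(A) + P(D|B)P(B)
     = 0.0500 × 0.2000 + 0.0950 × 0.8000
     = 0.01000000 + 0.07600000
     = 0.08600000

Step 2: Apply Bayes' theorem
P(A|D) = P(D|A)P(A) / P(D)
       = 0.01000000 / 0.08600000
       = 0.1163


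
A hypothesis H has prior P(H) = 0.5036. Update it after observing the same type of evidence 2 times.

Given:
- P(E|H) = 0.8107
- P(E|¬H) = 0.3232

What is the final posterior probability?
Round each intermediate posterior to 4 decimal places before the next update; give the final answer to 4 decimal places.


Sequential Bayesian updating:

Initial prior: P(H) = 0.5036

Update 1:
  P(E) = 0.8107 × 0.5036 + 0.3232 × 0.4964 = 0.40826852 + 0.16043648 = 0.56870500
  P(H|E) = 0.40826852 / 0.56870500 = 0.7179

Update 2:
  P(E) = 0.8107 × 0.7179 + 0.3232 × 0.2821 = 0.58200153 + 0.09117472 = 0.67317625
  P(H|E) = 0.58200153 / 0.67317625 = 0.8646

Final posterior: 0.8646


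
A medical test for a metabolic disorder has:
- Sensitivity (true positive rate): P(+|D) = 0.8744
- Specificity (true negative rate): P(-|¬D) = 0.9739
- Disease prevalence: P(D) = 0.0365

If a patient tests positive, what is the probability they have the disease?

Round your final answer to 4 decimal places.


Let D = has disease, + = positive test

Given:
- P(D) = 0.0365 (prevalence)
- P(+|D) = 0.8744 (sensitivity)
- P(-|¬D) = 0.9739 (specificity)
- P(+|¬D) = 0.0261 (false positive rate = 1 - specificity)

Step 1: Find P(+)
P(+) = P(+|D)P(D) + P(+|¬D)P(¬D)
     = 0.8744 × 0.0365 + 0.0261 × 0.9635
     = 0.03191560 + 0.02514735
     = 0.05706295

Step 2: Apply Bayes' theorem for P(D|+)
P(D|+) = P(+|D)P(D) / P(+)
       = 0.03191560 / 0.05706295
       = 0.5593


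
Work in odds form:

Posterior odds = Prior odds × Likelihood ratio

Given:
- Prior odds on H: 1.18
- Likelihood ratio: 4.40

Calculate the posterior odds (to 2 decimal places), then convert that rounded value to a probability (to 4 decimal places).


Step 1: Calculate posterior odds
Posterior odds = Prior odds × LR
               = 1.18 × 4.40
               = 5.19

Step 2: Convert to probability
P(H|E) = Posterior odds / (1 + Posterior odds)
       = 5.19 / (1 + 5.19)
       = 5.19 / 6.19
       = 0.8384

The evidence increased P(H) from 0.5413 to 0.8384.


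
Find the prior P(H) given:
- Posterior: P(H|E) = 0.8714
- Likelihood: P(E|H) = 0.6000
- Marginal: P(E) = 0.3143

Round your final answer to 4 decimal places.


From Bayes' theorem: P(H|E) = P(E|H) × P(H) / P(E)

Rearranging for P(H):
P(H) = P(H|E) × P(E) / P(E|H)
     = 0.8714 × 0.3143 / 0.6000
     = 0.27388102 / 0.6000
     = 0.4565


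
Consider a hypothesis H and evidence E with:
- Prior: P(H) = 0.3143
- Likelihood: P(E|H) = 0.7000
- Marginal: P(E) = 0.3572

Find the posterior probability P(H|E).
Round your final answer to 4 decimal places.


Using Bayes' theorem:

P(H|E) = P(E|H) × P(H) / P(E)
       = 0.7000 × 0.3143 / 0.3572
       = 0.22001000 / 0.3572
       = 0.6159

The evidence strengthens our belief in H.
Prior: 0.3143 → Posterior: 0.6159


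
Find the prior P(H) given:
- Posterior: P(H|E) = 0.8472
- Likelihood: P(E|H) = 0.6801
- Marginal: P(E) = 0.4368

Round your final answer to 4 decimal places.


From Bayes' theorem: P(H|E) = P(E|H) × P(H) / P(E)

Rearranging for P(H):
P(H) = P(H|E) × P(E) / P(E|H)
     = 0.8472 × 0.4368 / 0.6801
     = 0.37005696 / 0.6801
     = 0.5441


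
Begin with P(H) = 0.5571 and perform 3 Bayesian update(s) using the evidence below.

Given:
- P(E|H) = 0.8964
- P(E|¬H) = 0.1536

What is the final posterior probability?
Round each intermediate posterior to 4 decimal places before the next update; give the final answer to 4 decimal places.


Sequential Bayesian updating:

Initial prior: P(H) = 0.5571

Update 1:
  P(E) = 0.8964 × 0.5571 + 0.1536 × 0.4429 = 0.49938444 + 0.06802944 = 0.56741388
  P(H|E) = 0.49938444 / 0.56741388 = 0.8801

Update 2:
  P(E) = 0.8964 × 0.8801 + 0.1536 × 0.1199 = 0.78892164 + 0.01841664 = 0.80733828
  P(H|E) = 0.78892164 / 0.80733828 = 0.9772

Update 3:
  P(E) = 0.8964 × 0.9772 + 0.1536 × 0.0228 = 0.87596208 + 0.00350208 = 0.87946416
  P(H|E) = 0.87596208 / 0.87946416 = 0.9960

Final posterior: 0.9960


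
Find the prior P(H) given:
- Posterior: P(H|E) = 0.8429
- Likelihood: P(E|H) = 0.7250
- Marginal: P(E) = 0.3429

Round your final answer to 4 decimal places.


From Bayes' theorem: P(H|E) = P(E|H) × P(H) / P(E)

Rearranging for P(H):
P(H) = P(H|E) × P(E) / P(E|H)
     = 0.8429 × 0.3429 / 0.7250
     = 0.28903041 / 0.7250
     = 0.3987


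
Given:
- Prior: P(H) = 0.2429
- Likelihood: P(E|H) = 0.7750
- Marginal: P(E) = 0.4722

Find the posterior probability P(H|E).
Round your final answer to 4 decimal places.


Using Bayes' theorem:

P(H|E) = P(E|H) × P(H) / P(E)
       = 0.7750 × 0.2429 / 0.4722
       = 0.18824750 / 0.4722
       = 0.3987

The evidence strengthens our belief in H.
Prior: 0.2429 → Posterior: 0.3987


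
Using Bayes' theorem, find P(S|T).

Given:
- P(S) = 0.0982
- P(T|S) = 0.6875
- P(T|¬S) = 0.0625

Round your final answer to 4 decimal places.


Bayes' theorem: P(S|T) = P(T|S) × P(S) / P(T)

Step 1: Calculate P(T) using law of total probability
P(T) = P(T|S)P(S) + P(T|¬S)P(¬S)
     = 0.6875 × 0.0982 + 0.0625 × 0.9018
     = 0.06751250 + 0.05636250
     = 0.12387500

Step 2: Apply Bayes' theorem
P(S|T) = P(T|S) × P(S) / P(T)
       = 0.06751250 / 0.12387500
       = 0.5450


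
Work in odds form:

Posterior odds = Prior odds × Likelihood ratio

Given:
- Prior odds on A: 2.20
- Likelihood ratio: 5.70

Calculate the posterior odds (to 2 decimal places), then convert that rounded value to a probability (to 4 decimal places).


Step 1: Calculate posterior odds
Posterior odds = Prior odds × LR
               = 2.20 × 5.70
               = 12.54

Step 2: Convert to probability
P(A|E) = Posterior odds / (1 + Posterior odds)
       = 12.54 / (1 + 12.54)
       = 12.54 / 13.54
       = 0.9261

The evidence increased P(A) from 0.6875 to 0.9261.


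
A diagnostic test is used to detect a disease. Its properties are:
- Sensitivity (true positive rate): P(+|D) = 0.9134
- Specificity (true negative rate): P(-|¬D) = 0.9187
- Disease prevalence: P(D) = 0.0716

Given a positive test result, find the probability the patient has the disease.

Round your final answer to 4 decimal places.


Let D = has disease, + = positive test

Given:
- P(D) = 0.0716 (prevalence)
- P(+|D) = 0.9134 (sensitivity)
- P(-|¬D) = 0.9187 (specificity)
- P(+|¬D) = 0.0813 (false positive rate = 1 - specificity)

Step 1: Find P(+)
P(+) = P(+|D)P(D) + P(+|¬D)P(¬D)
     = 0.9134 × 0.0716 + 0.0813 × 0.9284
     = 0.06539944 + 0.07547892
     = 0.14087836

Step 2: Apply Bayes' theorem for P(D|+)
P(D|+) = P(+|D)P(D) / P(+)
       = 0.06539944 / 0.14087836
       = 0.4642


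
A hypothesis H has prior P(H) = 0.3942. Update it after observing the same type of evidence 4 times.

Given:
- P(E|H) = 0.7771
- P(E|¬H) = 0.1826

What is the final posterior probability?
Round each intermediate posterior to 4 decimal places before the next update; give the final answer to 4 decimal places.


Sequential Bayesian updating:

Initial prior: P(H) = 0.3942

Update 1:
  P(E) = 0.7771 × 0.3942 + 0.1826 × 0.6058 = 0.30633282 + 0.11061908 = 0.41695190
  P(H|E) = 0.30633282 / 0.41695190 = 0.7347

Update 2:
  P(E) = 0.7771 × 0.7347 + 0.1826 × 0.2653 = 0.57093537 + 0.04844378 = 0.61937915
  P(H|E) = 0.57093537 / 0.61937915 = 0.9218

Update 3:
  P(E) = 0.7771 × 0.9218 + 0.1826 × 0.0782 = 0.71633078 + 0.01427932 = 0.73061010
  P(H|E) = 0.71633078 / 0.73061010 = 0.9805

Update 4:
  P(E) = 0.7771 × 0.9805 + 0.1826 × 0.0195 = 0.76194655 + 0.00356070 = 0.76550725
  P(H|E) = 0.76194655 / 0.76550725 = 0.9953

Final posterior: 0.9953


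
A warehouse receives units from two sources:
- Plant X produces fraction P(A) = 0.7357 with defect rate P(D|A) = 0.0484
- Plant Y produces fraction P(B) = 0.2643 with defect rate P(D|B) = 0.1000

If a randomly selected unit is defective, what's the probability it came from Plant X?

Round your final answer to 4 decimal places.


Let A = from Plant X, D = defective

Given:
- P(A) = 0.7357, P(B) = 0.2643
- P(D|A) = 0.0484, P(D|B) = 0.1000

Step 1: Find P(D)
P(D) = P(D|A)P(A) + P(D|B)P(B)
     = 0.0484 × 0.7357 + 0.1000 × 0.2643
     = 0.03560788 + 0.02643000
     = 0.06203788

Step 2: Apply Bayes' theorem
P(A|D) = P(D|A)P(A) / P(D)
       = 0.03560788 / 0.06203788
       = 0.5740


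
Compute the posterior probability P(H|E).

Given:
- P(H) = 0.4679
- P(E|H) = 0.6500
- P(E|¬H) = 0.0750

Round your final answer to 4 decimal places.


Bayes' theorem: P(H|E) = P(E|H) × P(H) / P(E)

Step 1: Calculate P(E) using law of total probability
P(E) = P(E|H)P(H) + P(E|¬H)P(¬H)
     = 0.6500 × 0.4679 + 0.0750 × 0.5321
     = 0.30413500 + 0.03990750
     = 0.34404250

Step 2: Apply Bayes' theorem
P(H|E) = P(E|H) × P(H) / P(E)
       = 0.30413500 / 0.34404250
       = 0.8840


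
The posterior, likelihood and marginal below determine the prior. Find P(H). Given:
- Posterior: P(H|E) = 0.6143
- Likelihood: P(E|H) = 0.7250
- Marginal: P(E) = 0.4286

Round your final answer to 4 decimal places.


From Bayes' theorem: P(H|E) = P(E|H) × P(H) / P(E)

Rearranging for P(H):
P(H) = P(H|E) × P(E) / P(E|H)
     = 0.6143 × 0.4286 / 0.7250
     = 0.26328898 / 0.7250
     = 0.3632


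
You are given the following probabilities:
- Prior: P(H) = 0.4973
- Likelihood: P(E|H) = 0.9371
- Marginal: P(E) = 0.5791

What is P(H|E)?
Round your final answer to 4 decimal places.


Using Bayes' theorem:

P(H|E) = P(E|H) × P(H) / P(E)
       = 0.9371 × 0.4973 / 0.5791
       = 0.46601983 / 0.5791
       = 0.8047

The evidence strengthens our belief in H.
Prior: 0.4973 → Posterior: 0.8047


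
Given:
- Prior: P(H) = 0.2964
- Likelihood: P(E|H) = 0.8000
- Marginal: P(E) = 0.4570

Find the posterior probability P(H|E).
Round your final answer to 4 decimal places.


Using Bayes' theorem:

P(H|E) = P(E|H) × P(H) / P(E)
       = 0.8000 × 0.2964 / 0.4570
       = 0.23712000 / 0.4570
       = 0.5189

The evidence strengthens our belief in H.
Prior: 0.2964 → Posterior: 0.5189


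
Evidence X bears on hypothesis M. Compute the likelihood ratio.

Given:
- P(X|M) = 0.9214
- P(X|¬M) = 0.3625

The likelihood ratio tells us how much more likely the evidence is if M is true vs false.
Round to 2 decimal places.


Likelihood Ratio (LR) = P(X|M) / P(X|¬M)

LR = 0.9214 / 0.3625
   = 2.54

The evidence is 2.54 times more likely if M is true than if M is false.
LR > 1, so observing X raises the odds in favor of M.


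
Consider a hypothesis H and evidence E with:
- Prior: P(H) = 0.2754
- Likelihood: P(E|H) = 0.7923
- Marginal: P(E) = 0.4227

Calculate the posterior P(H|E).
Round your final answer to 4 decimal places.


Using Bayes' theorem:

P(H|E) = P(E|H) × P(H) / P(E)
       = 0.7923 × 0.2754 / 0.4227
       = 0.21819942 / 0.4227
       = 0.5162

The evidence strengthens our belief in H.
Prior: 0.2754 → Posterior: 0.5162


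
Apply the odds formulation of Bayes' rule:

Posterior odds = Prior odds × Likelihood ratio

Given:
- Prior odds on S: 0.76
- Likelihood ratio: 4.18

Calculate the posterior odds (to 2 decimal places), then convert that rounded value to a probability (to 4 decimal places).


Step 1: Calculate posterior odds
Posterior odds = Prior odds × LR
               = 0.76 × 4.18
               = 3.18

Step 2: Convert to probability
P(S|E) = Posterior odds / (1 + Posterior odds)
       = 3.18 / (1 + 3.18)
       = 3.18 / 4.18
       = 0.7608

The evidence increased P(S) from 0.4318 to 0.7608.


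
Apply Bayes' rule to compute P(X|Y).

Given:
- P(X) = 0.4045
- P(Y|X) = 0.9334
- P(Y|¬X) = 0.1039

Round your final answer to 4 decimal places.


Bayes' theorem: P(X|Y) = P(Y|X) × P(X) / P(Y)

Step 1: Calculate P(Y) using law of total probability
P(Y) = P(Y|X)P(X) + P(Y|¬X)P(¬X)
     = 0.9334 × 0.4045 + 0.1039 × 0.5955
     = 0.37756030 + 0.06187245
     = 0.43943275

Step 2: Apply Bayes' theorem
P(X|Y) = P(Y|X) × P(X) / P(Y)
       = 0.37756030 / 0.43943275
       = 0.8592


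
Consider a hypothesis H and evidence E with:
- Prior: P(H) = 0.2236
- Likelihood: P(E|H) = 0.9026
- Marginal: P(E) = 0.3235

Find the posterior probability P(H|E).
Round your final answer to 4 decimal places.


Using Bayes' theorem:

P(H|E) = P(E|H) × P(H) / P(E)
       = 0.9026 × 0.2236 / 0.3235
       = 0.20182136 / 0.3235
       = 0.6239

The evidence strengthens our belief in H.
Prior: 0.2236 → Posterior: 0.6239


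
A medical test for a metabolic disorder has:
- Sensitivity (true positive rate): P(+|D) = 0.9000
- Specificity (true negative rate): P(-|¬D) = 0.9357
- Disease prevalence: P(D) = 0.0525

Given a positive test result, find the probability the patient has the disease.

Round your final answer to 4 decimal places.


Let D = has disease, + = positive test

Given:
- P(D) = 0.0525 (prevalence)
- P(+|D) = 0.9000 (sensitivity)
- P(-|¬D) = 0.9357 (specificity)
- P(+|¬D) = 0.0643 (false positive rate = 1 - specificity)

Step 1: Find P(+)
P(+) = P(+|D)P(D) + P(+|¬D)P(¬D)
     = 0.9000 × 0.0525 + 0.0643 × 0.9475
     = 0.04725000 + 0.06092425
     = 0.10817425

Step 2: Apply Bayes' theorem for P(D|+)
P(D|+) = P(+|D)P(D) / P(+)
       = 0.04725000 / 0.10817425
       = 0.4368


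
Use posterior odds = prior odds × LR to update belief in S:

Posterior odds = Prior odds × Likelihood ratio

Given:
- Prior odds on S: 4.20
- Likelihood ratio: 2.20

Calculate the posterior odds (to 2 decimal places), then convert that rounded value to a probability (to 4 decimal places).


Step 1: Calculate posterior odds
Posterior odds = Prior odds × LR
               = 4.20 × 2.20
               = 9.24

Step 2: Convert to probability
P(S|E) = Posterior odds / (1 + Posterior odds)
       = 9.24 / (1 + 9.24)
       = 9.24 / 10.24
       = 0.9023

The evidence increased P(S) from 0.8077 to 0.9023.


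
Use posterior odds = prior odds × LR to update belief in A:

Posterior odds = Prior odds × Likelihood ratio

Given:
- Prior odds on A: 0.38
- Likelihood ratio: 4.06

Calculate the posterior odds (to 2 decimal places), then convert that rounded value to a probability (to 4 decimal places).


Step 1: Calculate posterior odds
Posterior odds = Prior odds × LR
               = 0.38 × 4.06
               = 1.54

Step 2: Convert to probability
P(A|E) = Posterior odds / (1 + Posterior odds)
       = 1.54 / (1 + 1.54)
       = 1.54 / 2.54
       = 0.6063

The evidence increased P(A) from 0.2754 to 0.6063.


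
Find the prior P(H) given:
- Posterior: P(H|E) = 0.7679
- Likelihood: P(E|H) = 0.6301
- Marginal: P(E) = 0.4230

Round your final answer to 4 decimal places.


From Bayes' theorem: P(H|E) = P(E|H) × P(H) / P(E)

Rearranging for P(H):
P(H) = P(H|E) × P(E) / P(E|H)
     = 0.7679 × 0.4230 / 0.6301
     = 0.32482170 / 0.6301
     = 0.5155


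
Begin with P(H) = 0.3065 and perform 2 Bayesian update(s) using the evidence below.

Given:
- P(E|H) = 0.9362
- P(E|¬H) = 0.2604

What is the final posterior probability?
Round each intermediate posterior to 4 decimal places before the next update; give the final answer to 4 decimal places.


Sequential Bayesian updating:

Initial prior: P(H) = 0.3065

Update 1:
  P(E) = 0.9362 × 0.3065 + 0.2604 × 0.6935 = 0.28694530 + 0.18058740 = 0.46753270
  P(H|E) = 0.28694530 / 0.46753270 = 0.6137

Update 2:
  P(E) = 0.9362 × 0.6137 + 0.2604 × 0.3863 = 0.57454594 + 0.10059252 = 0.67513846
  P(H|E) = 0.57454594 / 0.67513846 = 0.8510

Final posterior: 0.8510


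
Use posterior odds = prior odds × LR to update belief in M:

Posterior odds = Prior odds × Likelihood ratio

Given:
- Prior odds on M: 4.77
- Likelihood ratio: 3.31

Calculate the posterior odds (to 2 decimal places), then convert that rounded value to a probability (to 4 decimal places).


Step 1: Calculate posterior odds
Posterior odds = Prior odds × LR
               = 4.77 × 3.31
               = 15.79

Step 2: Convert to probability
P(M|E) = Posterior odds / (1 + Posterior odds)
       = 15.79 / (1 + 15.79)
       = 15.79 / 16.79
       = 0.9404

The evidence increased P(M) from 0.8267 to 0.9404.
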